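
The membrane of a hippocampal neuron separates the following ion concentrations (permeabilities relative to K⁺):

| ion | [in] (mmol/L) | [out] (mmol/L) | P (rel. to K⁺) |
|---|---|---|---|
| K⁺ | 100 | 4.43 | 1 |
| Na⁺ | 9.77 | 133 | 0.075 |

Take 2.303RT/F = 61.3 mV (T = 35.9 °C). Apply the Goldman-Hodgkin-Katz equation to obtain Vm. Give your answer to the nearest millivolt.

-52 mV

Vm = 61.3 · log₁₀[(Σ P·[cation]ₒ + Σ P·[anion]ᵢ) / (Σ P·[cation]ᵢ + Σ P·[anion]ₒ)]
Numerator = 1×4.43 + 0.075×133 = 14.4
Denominator = 1×100 + 0.075×9.77 = 100.7
Vm = 61.3 · log₁₀(0.143) = 61.3 × (-0.8447) = -51.78 mV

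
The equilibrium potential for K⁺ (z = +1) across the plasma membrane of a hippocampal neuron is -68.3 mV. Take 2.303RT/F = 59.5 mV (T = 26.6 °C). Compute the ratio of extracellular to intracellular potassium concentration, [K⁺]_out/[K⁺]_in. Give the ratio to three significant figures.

log₁₀([out]/[in]) = E·z/(59.5) = -68.3 × 1 / 59.5 = -1.1479
[out]/[in] = 10^(-1.1479) = 0.07114

0.0711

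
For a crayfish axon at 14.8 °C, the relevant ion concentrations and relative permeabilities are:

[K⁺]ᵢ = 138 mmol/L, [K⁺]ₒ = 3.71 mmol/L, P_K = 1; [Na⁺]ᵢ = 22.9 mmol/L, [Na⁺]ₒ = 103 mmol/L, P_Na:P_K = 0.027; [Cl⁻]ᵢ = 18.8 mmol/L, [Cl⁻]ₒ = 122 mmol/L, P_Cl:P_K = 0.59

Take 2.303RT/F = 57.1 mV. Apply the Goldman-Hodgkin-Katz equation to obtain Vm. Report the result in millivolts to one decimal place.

Vm = 57.1 · log₁₀[(Σ P·[cation]ₒ + Σ P·[anion]ᵢ) / (Σ P·[cation]ᵢ + Σ P·[anion]ₒ)]
Numerator = 1×3.71 + 0.027×103 + 0.59×18.8 = 17.58
Denominator = 1×138 + 0.027×22.9 + 0.59×122 = 210.6
Vm = 57.1 · log₁₀(0.083491) = 57.1 × (-1.0784) = -61.57 mV

-61.6 mV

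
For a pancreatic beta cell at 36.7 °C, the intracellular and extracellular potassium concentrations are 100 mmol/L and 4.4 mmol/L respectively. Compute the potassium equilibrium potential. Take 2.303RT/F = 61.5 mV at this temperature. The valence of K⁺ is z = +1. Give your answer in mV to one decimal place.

E = (61.5/z) · log₁₀([K⁺]_out/[K⁺]_in) with z = +1.
= (61.5/1) · log₁₀(4.4/100) = 61.50 · log₁₀(0.044)
= 61.50 · (-1.3565) = -83.43 mV

-83.4 mV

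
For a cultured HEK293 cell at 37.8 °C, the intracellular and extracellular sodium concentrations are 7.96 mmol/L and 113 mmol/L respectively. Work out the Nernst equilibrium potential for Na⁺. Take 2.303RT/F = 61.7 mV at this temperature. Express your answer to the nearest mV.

71 mV

E = (61.7/z) · log₁₀([Na⁺]_out/[Na⁺]_in) with z = +1.
= (61.7/1) · log₁₀(113/7.96) = 61.70 · log₁₀(14.2)
= 61.70 · (1.1522) = 71.09 mV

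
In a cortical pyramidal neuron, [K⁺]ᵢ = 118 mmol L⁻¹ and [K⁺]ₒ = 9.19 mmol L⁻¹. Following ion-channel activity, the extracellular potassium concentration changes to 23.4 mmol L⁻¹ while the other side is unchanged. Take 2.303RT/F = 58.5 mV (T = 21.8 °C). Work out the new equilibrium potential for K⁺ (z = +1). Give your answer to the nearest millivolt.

After the shift: [K⁺]_out = 23.4, [K⁺]_in = 118 mmol L⁻¹.
E_new = (58.5/1)·log₁₀(23.4/118) = 58.50 · (-0.7027) = -41.11 mV

-41 mV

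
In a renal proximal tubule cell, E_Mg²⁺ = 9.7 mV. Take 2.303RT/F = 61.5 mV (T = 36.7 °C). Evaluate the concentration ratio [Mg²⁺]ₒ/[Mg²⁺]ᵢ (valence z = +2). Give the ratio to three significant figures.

log₁₀([out]/[in]) = E·z/(61.5) = 9.7 × 2 / 61.5 = 0.3154
[out]/[in] = 10^(0.3154) = 2.068

2.07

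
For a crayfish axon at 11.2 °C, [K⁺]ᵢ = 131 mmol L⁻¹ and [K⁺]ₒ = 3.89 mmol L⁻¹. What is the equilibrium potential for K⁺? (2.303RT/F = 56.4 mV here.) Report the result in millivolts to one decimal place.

E = (56.4/z) · log₁₀([K⁺]_out/[K⁺]_in) with z = +1.
= (56.4/1) · log₁₀(3.89/131) = 56.40 · log₁₀(0.02969)
= 56.40 · (-1.5273) = -86.14 mV

-86.1 mV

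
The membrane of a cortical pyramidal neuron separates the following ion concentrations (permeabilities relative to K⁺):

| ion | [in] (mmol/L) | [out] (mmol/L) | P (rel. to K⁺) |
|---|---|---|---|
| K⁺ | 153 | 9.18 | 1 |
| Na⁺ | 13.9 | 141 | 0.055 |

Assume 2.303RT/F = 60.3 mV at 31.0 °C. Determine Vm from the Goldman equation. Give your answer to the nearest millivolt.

-58 mV

Vm = 60.3 · log₁₀[(Σ P·[cation]ₒ + Σ P·[anion]ᵢ) / (Σ P·[cation]ᵢ + Σ P·[anion]ₒ)]
Numerator = 1×9.18 + 0.055×141 = 16.93
Denominator = 1×153 + 0.055×13.9 = 153.8
Vm = 60.3 · log₁₀(0.11014) = 60.3 × (-0.9581) = -57.77 mV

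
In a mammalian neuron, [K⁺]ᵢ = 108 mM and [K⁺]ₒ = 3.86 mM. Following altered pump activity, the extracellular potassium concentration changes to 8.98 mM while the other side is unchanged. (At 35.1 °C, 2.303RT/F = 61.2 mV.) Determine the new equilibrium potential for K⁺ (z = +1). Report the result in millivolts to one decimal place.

-66.1 mV

After the shift: [K⁺]_out = 8.98, [K⁺]_in = 108 mM.
E_new = (61.2/1)·log₁₀(8.98/108) = 61.20 · (-1.0801) = -66.11 mV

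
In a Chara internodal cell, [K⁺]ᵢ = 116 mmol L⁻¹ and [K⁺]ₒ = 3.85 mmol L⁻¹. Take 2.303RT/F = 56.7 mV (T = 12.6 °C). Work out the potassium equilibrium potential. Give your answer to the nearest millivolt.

E = (56.7/z) · log₁₀([K⁺]_out/[K⁺]_in) with z = +1.
= (56.7/1) · log₁₀(3.85/116) = 56.70 · log₁₀(0.03319)
= 56.70 · (-1.4790) = -83.86 mV

-84 mV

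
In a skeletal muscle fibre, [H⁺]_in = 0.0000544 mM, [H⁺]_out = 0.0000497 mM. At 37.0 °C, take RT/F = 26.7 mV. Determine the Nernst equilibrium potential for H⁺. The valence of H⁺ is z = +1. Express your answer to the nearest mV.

E = (26.7/z) · ln([H⁺]_out/[H⁺]_in) with z = +1.
= (26.7/1) · ln(0.0000497/0.0000544) = 26.70 · ln(0.9136)
= 26.70 · (-0.0904) = -2.41 mV

-2 mV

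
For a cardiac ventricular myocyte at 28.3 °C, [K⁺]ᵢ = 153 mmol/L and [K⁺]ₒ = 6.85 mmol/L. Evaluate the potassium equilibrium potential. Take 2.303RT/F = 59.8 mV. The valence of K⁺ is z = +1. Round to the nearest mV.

-81 mV

E = (59.8/z) · log₁₀([K⁺]_out/[K⁺]_in) with z = +1.
= (59.8/1) · log₁₀(6.85/153) = 59.80 · log₁₀(0.04477)
= 59.80 · (-1.3490) = -80.67 mV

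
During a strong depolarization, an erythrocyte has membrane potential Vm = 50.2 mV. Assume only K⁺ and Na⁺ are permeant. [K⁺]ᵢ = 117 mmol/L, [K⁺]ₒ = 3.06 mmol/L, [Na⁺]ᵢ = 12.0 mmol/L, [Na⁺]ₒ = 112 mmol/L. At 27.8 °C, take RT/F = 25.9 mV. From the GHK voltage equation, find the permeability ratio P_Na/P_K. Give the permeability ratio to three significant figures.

28.3

Let α = P_Na/P_K. GHK: Vm = 25.9·ln[(Kₒ + α·Naₒ)/(Kᵢ + α·Naᵢ)].
e^(Vm/25.9) = e^(50.2/25.9) = 6.9464
So 6.9464·(Kᵢ + α·Naᵢ) = Kₒ + α·Naₒ → α = (6.9464·117.0 − 3.06) / (112.0 − 6.9464·12.0)
α = (812.7 − 3.06) / (112.0 − 83.36) = 809.7/28.64 = 28.27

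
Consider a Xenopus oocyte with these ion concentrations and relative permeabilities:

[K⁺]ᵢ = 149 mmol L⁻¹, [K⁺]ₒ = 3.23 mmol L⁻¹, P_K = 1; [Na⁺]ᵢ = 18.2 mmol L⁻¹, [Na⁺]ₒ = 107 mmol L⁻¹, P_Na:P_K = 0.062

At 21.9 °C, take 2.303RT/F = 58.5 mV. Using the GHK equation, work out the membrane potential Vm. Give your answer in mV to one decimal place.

-69.2 mV

Vm = 58.5 · log₁₀[(Σ P·[cation]ₒ + Σ P·[anion]ᵢ) / (Σ P·[cation]ᵢ + Σ P·[anion]ₒ)]
Numerator = 1×3.23 + 0.062×107 = 9.864
Denominator = 1×149 + 0.062×18.2 = 150.1
Vm = 58.5 · log₁₀(0.065704) = 58.5 × (-1.1824) = -69.17 mV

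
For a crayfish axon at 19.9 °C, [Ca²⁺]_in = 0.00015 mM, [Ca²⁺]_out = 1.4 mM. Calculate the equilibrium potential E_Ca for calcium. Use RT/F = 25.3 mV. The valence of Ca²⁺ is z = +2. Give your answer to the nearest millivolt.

E = (25.3/z) · ln([Ca²⁺]_out/[Ca²⁺]_in) with z = +2.
= (25.3/2) · ln(1.4/0.00015) = 12.65 · ln(9333)
= 12.65 · (9.1413) = 115.64 mV

116 mV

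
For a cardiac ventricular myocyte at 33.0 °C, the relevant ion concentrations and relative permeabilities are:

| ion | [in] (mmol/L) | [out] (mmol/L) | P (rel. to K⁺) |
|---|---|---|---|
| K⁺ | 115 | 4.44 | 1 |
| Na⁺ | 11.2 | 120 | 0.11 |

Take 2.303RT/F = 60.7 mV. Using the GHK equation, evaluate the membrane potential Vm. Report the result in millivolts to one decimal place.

-49.7 mV

Vm = 60.7 · log₁₀[(Σ P·[cation]ₒ + Σ P·[anion]ᵢ) / (Σ P·[cation]ᵢ + Σ P·[anion]ₒ)]
Numerator = 1×4.44 + 0.11×120 = 17.64
Denominator = 1×115 + 0.11×11.2 = 116.2
Vm = 60.7 · log₁₀(0.15177) = 60.7 × (-0.8188) = -49.70 mV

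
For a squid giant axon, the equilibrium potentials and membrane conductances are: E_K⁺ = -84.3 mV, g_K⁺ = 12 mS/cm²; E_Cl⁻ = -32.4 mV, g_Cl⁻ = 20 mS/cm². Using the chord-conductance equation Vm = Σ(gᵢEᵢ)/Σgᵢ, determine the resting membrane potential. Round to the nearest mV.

Σ gᵢEᵢ = 12·(-84.3) + 20·(-32.4) = -1659.60
Σ gᵢ = 12 + 20 = 32
Vm = -1659.60 / 32 = -51.86 mV

-52 mV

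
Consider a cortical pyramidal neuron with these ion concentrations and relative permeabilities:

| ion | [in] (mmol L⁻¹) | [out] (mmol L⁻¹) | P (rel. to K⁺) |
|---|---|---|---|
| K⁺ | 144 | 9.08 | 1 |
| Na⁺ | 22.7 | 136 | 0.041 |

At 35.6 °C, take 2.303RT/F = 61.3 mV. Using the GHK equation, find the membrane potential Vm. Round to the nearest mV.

Vm = 61.3 · log₁₀[(Σ P·[cation]ₒ + Σ P·[anion]ᵢ) / (Σ P·[cation]ᵢ + Σ P·[anion]ₒ)]
Numerator = 1×9.08 + 0.041×136 = 14.66
Denominator = 1×144 + 0.041×22.7 = 144.9
Vm = 61.3 · log₁₀(0.10112) = 61.3 × (-0.9951) = -61.00 mV

-61 mV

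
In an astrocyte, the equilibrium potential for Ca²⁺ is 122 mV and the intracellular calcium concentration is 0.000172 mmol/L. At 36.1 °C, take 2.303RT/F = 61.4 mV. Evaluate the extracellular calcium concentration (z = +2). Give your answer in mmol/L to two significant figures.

Nernst: E = (61.4/2) · log₁₀([out]/[in]), so log₁₀([out]/[in]) = 122.0 × 2 / 61.4 = 3.9739.
[out]/[in] = 10^(3.9739) = 9418.
[out] = 9418 × 0.000172 = 1.62 mmol/L.

1.6 mmol/L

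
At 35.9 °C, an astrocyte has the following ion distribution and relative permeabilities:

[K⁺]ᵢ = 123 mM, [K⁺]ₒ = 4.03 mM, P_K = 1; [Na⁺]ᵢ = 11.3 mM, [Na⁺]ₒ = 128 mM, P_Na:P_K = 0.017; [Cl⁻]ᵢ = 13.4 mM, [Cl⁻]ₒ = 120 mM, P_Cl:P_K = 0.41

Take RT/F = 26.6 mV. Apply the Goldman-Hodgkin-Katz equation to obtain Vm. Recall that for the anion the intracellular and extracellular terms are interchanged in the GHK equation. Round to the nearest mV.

-72 mV

Vm = 26.6 · ln[(Σ P·[cation]ₒ + Σ P·[anion]ᵢ) / (Σ P·[cation]ᵢ + Σ P·[anion]ₒ)]
Numerator = 1×4.03 + 0.017×128 + 0.41×13.4 = 11.7
Denominator = 1×123 + 0.017×11.3 + 0.41×120 = 172.4
Vm = 26.6 · ln(0.067869) = 26.6 × (-2.6902) = -71.56 mV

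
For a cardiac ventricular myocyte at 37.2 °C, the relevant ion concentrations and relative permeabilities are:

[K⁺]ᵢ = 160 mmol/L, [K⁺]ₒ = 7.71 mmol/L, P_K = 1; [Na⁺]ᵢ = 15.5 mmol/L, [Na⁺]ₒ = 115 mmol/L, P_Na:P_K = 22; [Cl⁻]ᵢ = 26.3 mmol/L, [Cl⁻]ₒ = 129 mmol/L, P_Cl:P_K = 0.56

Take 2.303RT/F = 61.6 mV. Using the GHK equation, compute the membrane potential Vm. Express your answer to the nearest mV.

Vm = 61.6 · log₁₀[(Σ P·[cation]ₒ + Σ P·[anion]ᵢ) / (Σ P·[cation]ᵢ + Σ P·[anion]ₒ)]
Numerator = 1×7.71 + 22×115 + 0.56×26.3 = 2552
Denominator = 1×160 + 22×15.5 + 0.56×129 = 573.2
Vm = 61.6 · log₁₀(4.4527) = 61.6 × (0.6486) = 39.95 mV

40 mV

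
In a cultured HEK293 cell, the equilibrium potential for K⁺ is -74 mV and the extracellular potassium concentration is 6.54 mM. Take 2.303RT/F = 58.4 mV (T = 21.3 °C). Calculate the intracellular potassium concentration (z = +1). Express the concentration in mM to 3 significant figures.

121 mM

Nernst: E = (58.4/1) · log₁₀([out]/[in]), so log₁₀([out]/[in]) = -74.0 × 1 / 58.4 = -1.2671.
[out]/[in] = 10^(-1.2671) = 0.05406.
[in] = 6.54 / 0.05406 = 121 mM.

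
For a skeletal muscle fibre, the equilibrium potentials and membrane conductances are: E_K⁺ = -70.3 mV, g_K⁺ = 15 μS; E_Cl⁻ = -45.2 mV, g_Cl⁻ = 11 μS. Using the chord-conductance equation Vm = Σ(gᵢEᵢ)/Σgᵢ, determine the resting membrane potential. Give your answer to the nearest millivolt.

-60 mV

Σ gᵢEᵢ = 15·(-70.3) + 11·(-45.2) = -1551.70
Σ gᵢ = 15 + 11 = 26
Vm = -1551.70 / 26 = -59.68 mV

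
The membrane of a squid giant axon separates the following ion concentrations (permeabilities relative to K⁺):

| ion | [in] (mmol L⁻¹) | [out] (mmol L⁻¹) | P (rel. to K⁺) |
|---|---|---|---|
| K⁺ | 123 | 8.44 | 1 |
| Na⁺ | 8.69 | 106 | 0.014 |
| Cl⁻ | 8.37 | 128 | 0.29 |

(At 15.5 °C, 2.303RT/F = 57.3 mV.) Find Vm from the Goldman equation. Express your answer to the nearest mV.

-64 mV

Vm = 57.3 · log₁₀[(Σ P·[cation]ₒ + Σ P·[anion]ᵢ) / (Σ P·[cation]ᵢ + Σ P·[anion]ₒ)]
Numerator = 1×8.44 + 0.014×106 + 0.29×8.37 = 12.35
Denominator = 1×123 + 0.014×8.69 + 0.29×128 = 160.2
Vm = 57.3 · log₁₀(0.077079) = 57.3 × (-1.1131) = -63.78 mV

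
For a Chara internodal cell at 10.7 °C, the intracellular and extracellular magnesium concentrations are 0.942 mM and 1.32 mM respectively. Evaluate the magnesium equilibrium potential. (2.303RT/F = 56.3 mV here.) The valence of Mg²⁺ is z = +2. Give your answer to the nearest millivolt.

4 mV

E = (56.3/z) · log₁₀([Mg²⁺]_out/[Mg²⁺]_in) with z = +2.
= (56.3/2) · log₁₀(1.32/0.942) = 28.15 · log₁₀(1.401)
= 28.15 · (0.1465) = 4.12 mV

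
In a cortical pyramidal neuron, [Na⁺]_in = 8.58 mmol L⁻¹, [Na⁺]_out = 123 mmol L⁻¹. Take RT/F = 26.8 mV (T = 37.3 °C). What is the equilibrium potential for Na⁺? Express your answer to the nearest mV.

71 mV

E = (26.8/z) · ln([Na⁺]_out/[Na⁺]_in) with z = +1.
= (26.8/1) · ln(123/8.58) = 26.80 · ln(14.34)
= 26.80 · (2.6628) = 71.36 mV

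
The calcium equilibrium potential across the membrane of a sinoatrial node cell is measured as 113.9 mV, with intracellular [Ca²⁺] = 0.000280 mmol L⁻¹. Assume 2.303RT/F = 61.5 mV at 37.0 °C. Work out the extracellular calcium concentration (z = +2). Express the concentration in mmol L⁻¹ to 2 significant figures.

Nernst: E = (61.5/2) · log₁₀([out]/[in]), so log₁₀([out]/[in]) = 113.9 × 2 / 61.5 = 3.7041.
[out]/[in] = 10^(3.7041) = 5059.
[out] = 5059 × 0.000280 = 1.417 mmol L⁻¹.

1.4 mmol L⁻¹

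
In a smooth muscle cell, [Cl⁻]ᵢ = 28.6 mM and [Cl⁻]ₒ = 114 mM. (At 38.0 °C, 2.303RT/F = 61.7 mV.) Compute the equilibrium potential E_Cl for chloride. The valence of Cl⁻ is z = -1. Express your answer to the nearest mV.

-37 mV

E = (61.7/z) · log₁₀([Cl⁻]_out/[Cl⁻]_in) with z = -1.
For an anion, dividing by z = -1 reverses the sign.
= (61.7/-1) · log₁₀(114/28.6) = -61.70 · log₁₀(3.986)
= -61.70 · (0.6005) = -37.05 mV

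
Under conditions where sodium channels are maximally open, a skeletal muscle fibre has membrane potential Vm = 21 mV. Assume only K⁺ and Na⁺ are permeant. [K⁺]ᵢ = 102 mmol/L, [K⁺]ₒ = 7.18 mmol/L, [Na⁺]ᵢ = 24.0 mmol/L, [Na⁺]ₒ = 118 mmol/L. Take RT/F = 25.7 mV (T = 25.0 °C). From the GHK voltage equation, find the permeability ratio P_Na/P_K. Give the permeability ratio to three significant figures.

Let α = P_Na/P_K. GHK: Vm = 25.7·ln[(Kₒ + α·Naₒ)/(Kᵢ + α·Naᵢ)].
e^(Vm/25.7) = e^(21.0/25.7) = 2.264
So 2.264·(Kᵢ + α·Naᵢ) = Kₒ + α·Naₒ → α = (2.264·102.0 − 7.18) / (118.0 − 2.264·24.0)
α = (230.9 − 7.18) / (118.0 − 54.34) = 223.7/63.66 = 3.514

3.51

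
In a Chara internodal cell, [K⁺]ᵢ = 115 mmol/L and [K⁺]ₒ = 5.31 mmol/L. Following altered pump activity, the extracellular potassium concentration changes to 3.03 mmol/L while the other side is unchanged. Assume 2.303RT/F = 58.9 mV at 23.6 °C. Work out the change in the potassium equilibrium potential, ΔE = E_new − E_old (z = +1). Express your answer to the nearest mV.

-14 mV

E_old = (58.9/1)·log₁₀(5.31/115) = -78.67 mV
E_new = (58.9/1)·log₁₀(3.03/115) = -93.02 mV
ΔE = -93.02 − (-78.67) = -14.35 mV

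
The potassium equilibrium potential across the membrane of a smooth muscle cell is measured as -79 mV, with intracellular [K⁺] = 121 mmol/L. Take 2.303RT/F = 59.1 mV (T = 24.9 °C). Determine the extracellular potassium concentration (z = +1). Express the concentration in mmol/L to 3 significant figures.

5.57 mmol/L

Nernst: E = (59.1/1) · log₁₀([out]/[in]), so log₁₀([out]/[in]) = -79.0 × 1 / 59.1 = -1.3367.
[out]/[in] = 10^(-1.3367) = 0.04606.
[out] = 0.04606 × 121 = 5.573 mmol/L.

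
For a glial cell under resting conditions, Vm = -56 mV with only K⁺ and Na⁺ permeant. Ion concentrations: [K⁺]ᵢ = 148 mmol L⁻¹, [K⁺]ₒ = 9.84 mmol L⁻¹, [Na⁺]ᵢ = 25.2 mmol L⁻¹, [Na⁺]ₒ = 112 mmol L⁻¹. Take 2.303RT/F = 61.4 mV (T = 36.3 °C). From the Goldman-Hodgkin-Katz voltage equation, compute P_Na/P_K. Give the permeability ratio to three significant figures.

0.0760

Let α = P_Na/P_K. GHK: Vm = 61.4·log₁₀[(Kₒ + α·Naₒ)/(Kᵢ + α·Naᵢ)].
10^(Vm/61.4) = 10^(-56.0/61.4) = 0.12245
So 0.12245·(Kᵢ + α·Naᵢ) = Kₒ + α·Naₒ → α = (0.12245·148.0 − 9.84) / (112.0 − 0.12245·25.2)
α = (18.12 − 9.84) / (112.0 − 3.086) = 8.282/108.9 = 0.07604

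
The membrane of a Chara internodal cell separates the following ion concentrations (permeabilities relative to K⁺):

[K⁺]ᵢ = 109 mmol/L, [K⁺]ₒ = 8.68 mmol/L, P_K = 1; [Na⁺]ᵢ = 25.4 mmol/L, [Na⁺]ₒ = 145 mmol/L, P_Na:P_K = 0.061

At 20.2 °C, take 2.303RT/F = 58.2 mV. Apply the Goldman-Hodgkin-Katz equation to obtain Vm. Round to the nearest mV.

-47 mV

Vm = 58.2 · log₁₀[(Σ P·[cation]ₒ + Σ P·[anion]ᵢ) / (Σ P·[cation]ᵢ + Σ P·[anion]ₒ)]
Numerator = 1×8.68 + 0.061×145 = 17.52
Denominator = 1×109 + 0.061×25.4 = 110.5
Vm = 58.2 · log₁₀(0.15853) = 58.2 × (-0.7999) = -46.55 mV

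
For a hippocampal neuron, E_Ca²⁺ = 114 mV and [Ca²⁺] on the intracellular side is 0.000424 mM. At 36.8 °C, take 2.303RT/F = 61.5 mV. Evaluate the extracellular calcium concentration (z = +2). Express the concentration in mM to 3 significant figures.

Nernst: E = (61.5/2) · log₁₀([out]/[in]), so log₁₀([out]/[in]) = 114.0 × 2 / 61.5 = 3.7073.
[out]/[in] = 10^(3.7073) = 5097.
[out] = 5097 × 0.000424 = 2.161 mM.

2.16 mM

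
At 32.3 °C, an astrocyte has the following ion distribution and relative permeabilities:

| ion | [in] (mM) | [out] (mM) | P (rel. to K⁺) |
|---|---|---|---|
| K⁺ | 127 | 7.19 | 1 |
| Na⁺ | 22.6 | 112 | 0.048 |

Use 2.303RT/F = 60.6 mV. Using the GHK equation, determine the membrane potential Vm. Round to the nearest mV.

-61 mV

Vm = 60.6 · log₁₀[(Σ P·[cation]ₒ + Σ P·[anion]ᵢ) / (Σ P·[cation]ᵢ + Σ P·[anion]ₒ)]
Numerator = 1×7.19 + 0.048×112 = 12.57
Denominator = 1×127 + 0.048×22.6 = 128.1
Vm = 60.6 · log₁₀(0.098107) = 60.6 × (-1.0083) = -61.10 mV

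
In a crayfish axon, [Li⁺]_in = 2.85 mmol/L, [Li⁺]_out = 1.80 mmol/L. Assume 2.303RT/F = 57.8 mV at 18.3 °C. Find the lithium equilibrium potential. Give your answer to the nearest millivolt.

E = (57.8/z) · log₁₀([Li⁺]_out/[Li⁺]_in) with z = +1.
= (57.8/1) · log₁₀(1.80/2.85) = 57.80 · log₁₀(0.6316)
= 57.80 · (-0.1996) = -11.54 mV

-12 mV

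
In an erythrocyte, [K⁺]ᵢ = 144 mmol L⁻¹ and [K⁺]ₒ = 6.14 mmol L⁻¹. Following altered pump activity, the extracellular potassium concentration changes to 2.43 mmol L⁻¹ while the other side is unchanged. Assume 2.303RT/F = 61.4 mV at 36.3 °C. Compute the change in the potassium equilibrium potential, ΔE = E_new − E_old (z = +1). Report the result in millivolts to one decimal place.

-24.7 mV

E_old = (61.4/1)·log₁₀(6.14/144) = -84.13 mV
E_new = (61.4/1)·log₁₀(2.43/144) = -108.85 mV
ΔE = -108.85 − (-84.13) = -24.72 mV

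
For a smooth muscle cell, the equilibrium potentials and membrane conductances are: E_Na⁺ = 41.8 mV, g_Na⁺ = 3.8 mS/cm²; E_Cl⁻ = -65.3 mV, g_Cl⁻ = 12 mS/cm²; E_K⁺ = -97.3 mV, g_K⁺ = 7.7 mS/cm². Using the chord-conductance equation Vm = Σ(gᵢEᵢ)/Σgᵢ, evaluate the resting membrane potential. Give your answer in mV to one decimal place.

Σ gᵢEᵢ = 3.8·(41.8) + 12·(-65.3) + 7.7·(-97.3) = -1373.97
Σ gᵢ = 3.8 + 12 + 7.7 = 23.5
Vm = -1373.97 / 23.5 = -58.47 mV

-58.5 mV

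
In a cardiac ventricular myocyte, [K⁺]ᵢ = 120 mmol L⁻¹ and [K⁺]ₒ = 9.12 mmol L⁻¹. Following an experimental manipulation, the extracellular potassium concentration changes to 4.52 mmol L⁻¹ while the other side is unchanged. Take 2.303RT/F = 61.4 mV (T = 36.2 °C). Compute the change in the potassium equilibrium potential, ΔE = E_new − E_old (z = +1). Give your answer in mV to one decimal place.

-18.7 mV

E_old = (61.4/1)·log₁₀(9.12/120) = -68.72 mV
E_new = (61.4/1)·log₁₀(4.52/120) = -87.44 mV
ΔE = -87.44 − (-68.72) = -18.72 mV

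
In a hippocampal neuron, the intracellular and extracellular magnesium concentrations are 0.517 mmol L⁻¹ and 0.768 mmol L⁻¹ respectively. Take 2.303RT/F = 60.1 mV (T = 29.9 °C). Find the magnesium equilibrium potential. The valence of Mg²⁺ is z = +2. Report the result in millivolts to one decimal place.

E = (60.1/z) · log₁₀([Mg²⁺]_out/[Mg²⁺]_in) with z = +2.
= (60.1/2) · log₁₀(0.768/0.517) = 30.05 · log₁₀(1.485)
= 30.05 · (0.1719) = 5.16 mV

5.2 mV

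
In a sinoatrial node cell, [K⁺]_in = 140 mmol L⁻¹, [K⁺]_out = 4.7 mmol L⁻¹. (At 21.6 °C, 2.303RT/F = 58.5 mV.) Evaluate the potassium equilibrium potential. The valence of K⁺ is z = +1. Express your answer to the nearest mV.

-86 mV

E = (58.5/z) · log₁₀([K⁺]_out/[K⁺]_in) with z = +1.
= (58.5/1) · log₁₀(4.7/140) = 58.50 · log₁₀(0.03357)
= 58.50 · (-1.4740) = -86.23 mV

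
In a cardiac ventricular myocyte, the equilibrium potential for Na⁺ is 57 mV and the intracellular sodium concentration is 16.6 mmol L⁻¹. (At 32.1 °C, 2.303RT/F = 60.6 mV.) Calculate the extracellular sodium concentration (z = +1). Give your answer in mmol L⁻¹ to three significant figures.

Nernst: E = (60.6/1) · log₁₀([out]/[in]), so log₁₀([out]/[in]) = 57.0 × 1 / 60.6 = 0.9406.
[out]/[in] = 10^(0.9406) = 8.722.
[out] = 8.722 × 16.6 = 144.8 mmol L⁻¹.

145 mmol L⁻¹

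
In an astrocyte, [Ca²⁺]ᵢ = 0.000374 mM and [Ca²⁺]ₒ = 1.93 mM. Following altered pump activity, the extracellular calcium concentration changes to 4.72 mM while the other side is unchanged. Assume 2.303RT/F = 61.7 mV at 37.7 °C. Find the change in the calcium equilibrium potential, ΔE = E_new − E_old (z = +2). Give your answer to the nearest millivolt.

12 mV

E_old = (61.7/2)·log₁₀(1.93/0.000374) = 114.54 mV
E_new = (61.7/2)·log₁₀(4.72/0.000374) = 126.52 mV
ΔE = 126.52 − (114.54) = 11.98 mV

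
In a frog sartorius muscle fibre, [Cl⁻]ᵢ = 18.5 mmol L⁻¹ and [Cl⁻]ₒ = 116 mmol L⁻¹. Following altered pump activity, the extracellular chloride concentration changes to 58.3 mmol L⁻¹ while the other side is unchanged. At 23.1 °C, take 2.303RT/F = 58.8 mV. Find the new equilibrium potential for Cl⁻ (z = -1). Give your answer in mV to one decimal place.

After the shift: [Cl⁻]_out = 58.3, [Cl⁻]_in = 18.5 mmol L⁻¹.
E_new = (58.8/-1)·log₁₀(58.3/18.5) = -58.80 · (0.4985) = -29.31 mV

-29.3 mV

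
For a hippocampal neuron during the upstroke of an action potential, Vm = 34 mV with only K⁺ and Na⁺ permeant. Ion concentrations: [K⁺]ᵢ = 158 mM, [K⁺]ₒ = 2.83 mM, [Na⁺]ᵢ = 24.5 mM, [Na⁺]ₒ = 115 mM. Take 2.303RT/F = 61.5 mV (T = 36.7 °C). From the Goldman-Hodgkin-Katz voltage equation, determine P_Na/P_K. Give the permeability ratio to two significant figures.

20

Let α = P_Na/P_K. GHK: Vm = 61.5·log₁₀[(Kₒ + α·Naₒ)/(Kᵢ + α·Naᵢ)].
10^(Vm/61.5) = 10^(34.0/61.5) = 3.5715
So 3.5715·(Kᵢ + α·Naᵢ) = Kₒ + α·Naₒ → α = (3.5715·158.0 − 2.83) / (115.0 − 3.5715·24.5)
α = (564.3 − 2.83) / (115.0 − 87.5) = 561.5/27.5 = 20.42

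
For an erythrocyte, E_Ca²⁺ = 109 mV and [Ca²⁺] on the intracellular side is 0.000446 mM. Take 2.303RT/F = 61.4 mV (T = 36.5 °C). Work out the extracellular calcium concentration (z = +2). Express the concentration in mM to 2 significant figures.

Nernst: E = (61.4/2) · log₁₀([out]/[in]), so log₁₀([out]/[in]) = 109.0 × 2 / 61.4 = 3.5505.
[out]/[in] = 10^(3.5505) = 3552.
[out] = 3552 × 0.000446 = 1.584 mM.

1.6 mM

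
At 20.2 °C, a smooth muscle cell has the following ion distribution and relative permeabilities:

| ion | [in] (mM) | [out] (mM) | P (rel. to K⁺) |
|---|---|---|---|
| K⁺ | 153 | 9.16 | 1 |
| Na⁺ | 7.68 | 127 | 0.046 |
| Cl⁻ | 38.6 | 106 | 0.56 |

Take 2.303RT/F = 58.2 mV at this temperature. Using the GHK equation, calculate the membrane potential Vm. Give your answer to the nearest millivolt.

Vm = 58.2 · log₁₀[(Σ P·[cation]ₒ + Σ P·[anion]ᵢ) / (Σ P·[cation]ᵢ + Σ P·[anion]ₒ)]
Numerator = 1×9.16 + 0.046×127 + 0.56×38.6 = 36.62
Denominator = 1×153 + 0.046×7.68 + 0.56×106 = 212.7
Vm = 58.2 · log₁₀(0.17215) = 58.2 × (-0.7641) = -44.47 mV

-44 mV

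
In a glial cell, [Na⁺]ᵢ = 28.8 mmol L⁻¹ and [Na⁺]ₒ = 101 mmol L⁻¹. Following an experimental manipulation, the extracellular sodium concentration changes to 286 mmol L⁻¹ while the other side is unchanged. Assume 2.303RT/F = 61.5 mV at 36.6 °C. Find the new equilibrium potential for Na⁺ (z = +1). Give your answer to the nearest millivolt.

After the shift: [Na⁺]_out = 286, [Na⁺]_in = 28.8 mmol L⁻¹.
E_new = (61.5/1)·log₁₀(286/28.8) = 61.50 · (0.9970) = 61.31 mV

61 mV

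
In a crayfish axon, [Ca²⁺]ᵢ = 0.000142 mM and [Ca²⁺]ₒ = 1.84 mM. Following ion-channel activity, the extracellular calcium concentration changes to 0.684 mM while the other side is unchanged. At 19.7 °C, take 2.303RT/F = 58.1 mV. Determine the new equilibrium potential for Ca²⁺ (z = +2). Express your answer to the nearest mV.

After the shift: [Ca²⁺]_out = 0.684, [Ca²⁺]_in = 0.000142 mM.
E_new = (58.1/2)·log₁₀(0.684/0.000142) = 29.05 · (3.6828) = 106.98 mV

107 mV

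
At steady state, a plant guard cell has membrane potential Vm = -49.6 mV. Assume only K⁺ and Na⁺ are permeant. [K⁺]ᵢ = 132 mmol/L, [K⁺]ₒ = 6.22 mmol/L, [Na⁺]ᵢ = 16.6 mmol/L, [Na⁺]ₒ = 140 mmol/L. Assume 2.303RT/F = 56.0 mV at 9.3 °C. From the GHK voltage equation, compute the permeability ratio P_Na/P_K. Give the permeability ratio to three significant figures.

0.0795

Let α = P_Na/P_K. GHK: Vm = 56.0·log₁₀[(Kₒ + α·Naₒ)/(Kᵢ + α·Naᵢ)].
10^(Vm/56.0) = 10^(-49.6/56.0) = 0.1301
So 0.1301·(Kᵢ + α·Naᵢ) = Kₒ + α·Naₒ → α = (0.1301·132.0 − 6.22) / (140.0 − 0.1301·16.6)
α = (17.17 − 6.22) / (140.0 − 2.16) = 10.95/137.8 = 0.07947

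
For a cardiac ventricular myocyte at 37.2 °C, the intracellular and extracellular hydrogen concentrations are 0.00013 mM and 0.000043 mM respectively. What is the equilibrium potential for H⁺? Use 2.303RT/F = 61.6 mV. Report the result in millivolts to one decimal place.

E = (61.6/z) · log₁₀([H⁺]_out/[H⁺]_in) with z = +1.
= (61.6/1) · log₁₀(0.000043/0.00013) = 61.60 · log₁₀(0.3308)
= 61.60 · (-0.4805) = -29.60 mV

-29.6 mV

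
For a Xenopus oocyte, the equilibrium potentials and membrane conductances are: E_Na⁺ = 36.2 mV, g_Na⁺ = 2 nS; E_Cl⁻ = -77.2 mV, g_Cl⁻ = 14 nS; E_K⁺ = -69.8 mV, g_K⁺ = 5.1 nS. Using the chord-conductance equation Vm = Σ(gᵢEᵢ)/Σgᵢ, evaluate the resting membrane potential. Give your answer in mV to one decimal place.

-64.7 mV

Σ gᵢEᵢ = 2·(36.2) + 14·(-77.2) + 5.1·(-69.8) = -1364.38
Σ gᵢ = 2 + 14 + 5.1 = 21.1
Vm = -1364.38 / 21.1 = -64.66 mV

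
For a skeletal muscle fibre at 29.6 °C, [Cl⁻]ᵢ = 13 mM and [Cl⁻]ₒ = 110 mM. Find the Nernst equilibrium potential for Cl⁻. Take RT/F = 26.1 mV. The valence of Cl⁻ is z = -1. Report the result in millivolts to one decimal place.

E = (26.1/z) · ln([Cl⁻]_out/[Cl⁻]_in) with z = -1.
For an anion, dividing by z = -1 reverses the sign.
= (26.1/-1) · ln(110/13) = -26.10 · ln(8.462)
= -26.10 · (2.1355) = -55.74 mV

-55.7 mV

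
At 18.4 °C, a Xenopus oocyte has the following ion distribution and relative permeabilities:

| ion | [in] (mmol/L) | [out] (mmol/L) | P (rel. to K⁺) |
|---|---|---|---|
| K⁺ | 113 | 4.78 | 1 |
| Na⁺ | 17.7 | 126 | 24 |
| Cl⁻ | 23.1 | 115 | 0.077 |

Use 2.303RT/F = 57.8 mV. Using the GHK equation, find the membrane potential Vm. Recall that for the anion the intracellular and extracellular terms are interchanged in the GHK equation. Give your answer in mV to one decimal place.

Vm = 57.8 · log₁₀[(Σ P·[cation]ₒ + Σ P·[anion]ᵢ) / (Σ P·[cation]ᵢ + Σ P·[anion]ₒ)]
Numerator = 1×4.78 + 24×126 + 0.077×23.1 = 3031
Denominator = 1×113 + 24×17.7 + 0.077×115 = 546.7
Vm = 57.8 · log₁₀(5.5438) = 57.8 × (0.7438) = 42.99 mV

43.0 mV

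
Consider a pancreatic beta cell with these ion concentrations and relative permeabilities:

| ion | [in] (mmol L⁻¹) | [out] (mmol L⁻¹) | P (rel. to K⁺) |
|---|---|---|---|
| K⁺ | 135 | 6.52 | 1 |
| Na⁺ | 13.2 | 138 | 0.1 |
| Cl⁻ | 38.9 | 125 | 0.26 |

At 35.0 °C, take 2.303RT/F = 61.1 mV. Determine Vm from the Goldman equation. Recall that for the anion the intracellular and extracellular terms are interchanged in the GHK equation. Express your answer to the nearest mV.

-45 mV

Vm = 61.1 · log₁₀[(Σ P·[cation]ₒ + Σ P·[anion]ᵢ) / (Σ P·[cation]ᵢ + Σ P·[anion]ₒ)]
Numerator = 1×6.52 + 0.1×138 + 0.26×38.9 = 30.43
Denominator = 1×135 + 0.1×13.2 + 0.26×125 = 168.8
Vm = 61.1 · log₁₀(0.18027) = 61.1 × (-0.7441) = -45.46 mV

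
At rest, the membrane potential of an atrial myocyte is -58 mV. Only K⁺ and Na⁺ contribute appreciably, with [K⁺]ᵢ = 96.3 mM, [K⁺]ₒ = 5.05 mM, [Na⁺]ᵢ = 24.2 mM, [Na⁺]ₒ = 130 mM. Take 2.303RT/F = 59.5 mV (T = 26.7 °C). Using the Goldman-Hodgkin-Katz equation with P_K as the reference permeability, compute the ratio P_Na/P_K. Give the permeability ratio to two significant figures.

0.040

Let α = P_Na/P_K. GHK: Vm = 59.5·log₁₀[(Kₒ + α·Naₒ)/(Kᵢ + α·Naᵢ)].
10^(Vm/59.5) = 10^(-58.0/59.5) = 0.10598
So 0.10598·(Kᵢ + α·Naᵢ) = Kₒ + α·Naₒ → α = (0.10598·96.3 − 5.05) / (130.0 − 0.10598·24.2)
α = (10.21 − 5.05) / (130.0 − 2.565) = 5.156/127.4 = 0.04046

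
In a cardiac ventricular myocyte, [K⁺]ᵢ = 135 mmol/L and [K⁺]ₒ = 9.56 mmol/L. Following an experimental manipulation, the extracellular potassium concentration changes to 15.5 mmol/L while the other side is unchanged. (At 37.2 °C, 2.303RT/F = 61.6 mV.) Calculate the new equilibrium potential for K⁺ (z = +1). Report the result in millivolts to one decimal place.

After the shift: [K⁺]_out = 15.5, [K⁺]_in = 135 mmol/L.
E_new = (61.6/1)·log₁₀(15.5/135) = 61.60 · (-0.9400) = -57.90 mV

-57.9 mV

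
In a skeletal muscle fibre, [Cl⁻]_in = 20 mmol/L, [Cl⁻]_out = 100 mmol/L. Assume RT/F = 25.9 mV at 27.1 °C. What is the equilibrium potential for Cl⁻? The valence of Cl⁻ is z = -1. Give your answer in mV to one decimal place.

-41.7 mV

E = (25.9/z) · ln([Cl⁻]_out/[Cl⁻]_in) with z = -1.
For an anion, dividing by z = -1 reverses the sign.
= (25.9/-1) · ln(100/20) = -25.90 · ln(5)
= -25.90 · (1.6094) = -41.68 mV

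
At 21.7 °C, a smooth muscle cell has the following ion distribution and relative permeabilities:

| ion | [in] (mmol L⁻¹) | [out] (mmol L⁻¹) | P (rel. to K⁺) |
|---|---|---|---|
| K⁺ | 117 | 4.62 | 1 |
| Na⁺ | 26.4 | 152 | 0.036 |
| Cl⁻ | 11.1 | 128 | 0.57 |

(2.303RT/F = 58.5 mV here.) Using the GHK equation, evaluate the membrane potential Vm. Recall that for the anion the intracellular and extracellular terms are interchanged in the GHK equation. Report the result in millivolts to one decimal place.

Vm = 58.5 · log₁₀[(Σ P·[cation]ₒ + Σ P·[anion]ᵢ) / (Σ P·[cation]ᵢ + Σ P·[anion]ₒ)]
Numerator = 1×4.62 + 0.036×152 + 0.57×11.1 = 16.42
Denominator = 1×117 + 0.036×26.4 + 0.57×128 = 190.9
Vm = 58.5 · log₁₀(0.086004) = 58.5 × (-1.0655) = -62.33 mV

-62.3 mV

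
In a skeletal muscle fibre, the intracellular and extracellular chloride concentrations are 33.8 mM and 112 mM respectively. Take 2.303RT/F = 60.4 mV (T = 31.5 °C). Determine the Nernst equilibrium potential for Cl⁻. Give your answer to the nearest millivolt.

-31 mV

E = (60.4/z) · log₁₀([Cl⁻]_out/[Cl⁻]_in) with z = -1.
For an anion, dividing by z = -1 reverses the sign.
= (60.4/-1) · log₁₀(112/33.8) = -60.40 · log₁₀(3.314)
= -60.40 · (0.5203) = -31.43 mV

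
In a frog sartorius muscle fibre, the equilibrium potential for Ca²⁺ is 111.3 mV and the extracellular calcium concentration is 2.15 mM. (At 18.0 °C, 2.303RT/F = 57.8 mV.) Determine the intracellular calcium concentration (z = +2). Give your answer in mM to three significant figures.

Nernst: E = (57.8/2) · log₁₀([out]/[in]), so log₁₀([out]/[in]) = 111.3 × 2 / 57.8 = 3.8512.
[out]/[in] = 10^(3.8512) = 7099.
[in] = 2.15 / 7099 = 0.0003028 mM.

0.000303 mM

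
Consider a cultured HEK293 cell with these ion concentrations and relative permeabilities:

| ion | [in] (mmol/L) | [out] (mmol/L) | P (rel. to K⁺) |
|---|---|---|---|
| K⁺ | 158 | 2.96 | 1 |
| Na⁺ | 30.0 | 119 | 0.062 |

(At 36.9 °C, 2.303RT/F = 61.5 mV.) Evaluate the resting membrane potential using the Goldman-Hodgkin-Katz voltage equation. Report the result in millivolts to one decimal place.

Vm = 61.5 · log₁₀[(Σ P·[cation]ₒ + Σ P·[anion]ᵢ) / (Σ P·[cation]ᵢ + Σ P·[anion]ₒ)]
Numerator = 1×2.96 + 0.062×119 = 10.34
Denominator = 1×158 + 0.062×30.0 = 159.9
Vm = 61.5 · log₁₀(0.064669) = 61.5 × (-1.1893) = -73.14 mV

-73.1 mV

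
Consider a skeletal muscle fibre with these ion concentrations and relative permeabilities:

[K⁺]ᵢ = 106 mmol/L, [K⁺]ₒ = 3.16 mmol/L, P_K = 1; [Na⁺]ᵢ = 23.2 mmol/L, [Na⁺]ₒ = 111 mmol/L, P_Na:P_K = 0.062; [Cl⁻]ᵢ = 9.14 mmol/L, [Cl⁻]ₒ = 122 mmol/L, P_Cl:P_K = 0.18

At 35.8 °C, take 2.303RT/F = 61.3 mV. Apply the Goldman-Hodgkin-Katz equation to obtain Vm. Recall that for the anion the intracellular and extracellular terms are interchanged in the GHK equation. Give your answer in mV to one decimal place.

Vm = 61.3 · log₁₀[(Σ P·[cation]ₒ + Σ P·[anion]ᵢ) / (Σ P·[cation]ᵢ + Σ P·[anion]ₒ)]
Numerator = 1×3.16 + 0.062×111 + 0.18×9.14 = 11.69
Denominator = 1×106 + 0.062×23.2 + 0.18×122 = 129.4
Vm = 61.3 · log₁₀(0.09032) = 61.3 × (-1.0442) = -64.01 mV

-64.0 mV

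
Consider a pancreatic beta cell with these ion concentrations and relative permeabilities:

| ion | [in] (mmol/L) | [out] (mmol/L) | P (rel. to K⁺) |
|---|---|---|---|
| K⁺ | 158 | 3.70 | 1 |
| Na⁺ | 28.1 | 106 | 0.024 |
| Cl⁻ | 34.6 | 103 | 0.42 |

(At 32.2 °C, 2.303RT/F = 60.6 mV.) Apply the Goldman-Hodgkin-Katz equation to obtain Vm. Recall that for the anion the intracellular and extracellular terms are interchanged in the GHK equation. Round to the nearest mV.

-60 mV

Vm = 60.6 · log₁₀[(Σ P·[cation]ₒ + Σ P·[anion]ᵢ) / (Σ P·[cation]ᵢ + Σ P·[anion]ₒ)]
Numerator = 1×3.70 + 0.024×106 + 0.42×34.6 = 20.78
Denominator = 1×158 + 0.024×28.1 + 0.42×103 = 201.9
Vm = 60.6 · log₁₀(0.10288) = 60.6 × (-0.9876) = -59.85 mV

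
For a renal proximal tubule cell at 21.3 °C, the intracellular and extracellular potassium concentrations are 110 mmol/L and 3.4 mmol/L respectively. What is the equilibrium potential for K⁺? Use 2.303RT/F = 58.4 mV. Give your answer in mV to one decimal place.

E = (58.4/z) · log₁₀([K⁺]_out/[K⁺]_in) with z = +1.
= (58.4/1) · log₁₀(3.4/110) = 58.40 · log₁₀(0.03091)
= 58.40 · (-1.5099) = -88.18 mV

-88.2 mV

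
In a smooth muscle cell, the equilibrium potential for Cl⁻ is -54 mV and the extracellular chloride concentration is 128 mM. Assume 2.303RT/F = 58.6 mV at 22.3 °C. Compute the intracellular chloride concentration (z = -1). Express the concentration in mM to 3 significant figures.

Nernst: E = (58.6/-1) · log₁₀([out]/[in]), so log₁₀([out]/[in]) = -54.0 × -1 / 58.6 = 0.9215.
[out]/[in] = 10^(0.9215) = 8.346.
[in] = 128 / 8.346 = 15.34 mM.

15.3 mM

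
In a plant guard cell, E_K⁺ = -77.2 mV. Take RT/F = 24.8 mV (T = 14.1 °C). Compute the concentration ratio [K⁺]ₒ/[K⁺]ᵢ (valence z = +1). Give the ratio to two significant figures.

0.044

ln([out]/[in]) = E·z/(24.8) = -77.2 × 1 / 24.8 = -3.1129
[out]/[in] = e^(-3.1129) = 0.04447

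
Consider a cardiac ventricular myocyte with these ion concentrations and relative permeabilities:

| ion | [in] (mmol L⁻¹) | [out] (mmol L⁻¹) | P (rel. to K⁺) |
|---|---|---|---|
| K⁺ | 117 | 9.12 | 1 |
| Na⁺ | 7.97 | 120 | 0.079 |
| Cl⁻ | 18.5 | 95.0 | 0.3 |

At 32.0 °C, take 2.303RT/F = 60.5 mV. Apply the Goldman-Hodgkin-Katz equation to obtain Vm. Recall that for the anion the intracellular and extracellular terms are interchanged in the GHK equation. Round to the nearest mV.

Vm = 60.5 · log₁₀[(Σ P·[cation]ₒ + Σ P·[anion]ᵢ) / (Σ P·[cation]ᵢ + Σ P·[anion]ₒ)]
Numerator = 1×9.12 + 0.079×120 + 0.3×18.5 = 24.15
Denominator = 1×117 + 0.079×7.97 + 0.3×95.0 = 146.1
Vm = 60.5 · log₁₀(0.16526) = 60.5 × (-0.7818) = -47.30 mV

-47 mV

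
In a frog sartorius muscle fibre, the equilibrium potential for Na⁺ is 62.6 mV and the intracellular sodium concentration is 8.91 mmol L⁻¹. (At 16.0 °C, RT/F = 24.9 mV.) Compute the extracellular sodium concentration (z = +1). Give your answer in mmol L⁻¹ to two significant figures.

Nernst: E = (24.9/1) · ln([out]/[in]), so ln([out]/[in]) = 62.6 × 1 / 24.9 = 2.5141.
[out]/[in] = e^(2.5141) = 12.35.
[out] = 12.35 × 8.91 = 110.1 mmol L⁻¹.

110 mmol L⁻¹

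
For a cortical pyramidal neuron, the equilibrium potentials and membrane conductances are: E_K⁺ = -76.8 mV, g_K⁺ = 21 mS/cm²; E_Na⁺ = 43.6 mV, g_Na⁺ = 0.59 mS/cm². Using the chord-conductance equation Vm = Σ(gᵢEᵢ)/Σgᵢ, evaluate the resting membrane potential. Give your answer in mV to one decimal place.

-73.5 mV

Σ gᵢEᵢ = 21·(-76.8) + 0.59·(43.6) = -1587.08
Σ gᵢ = 21 + 0.59 = 21.59
Vm = -1587.08 / 21.59 = -73.51 mV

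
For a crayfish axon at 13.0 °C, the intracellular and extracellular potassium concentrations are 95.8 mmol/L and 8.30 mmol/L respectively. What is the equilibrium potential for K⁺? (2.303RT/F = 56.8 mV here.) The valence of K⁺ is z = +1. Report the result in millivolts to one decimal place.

E = (56.8/z) · log₁₀([K⁺]_out/[K⁺]_in) with z = +1.
= (56.8/1) · log₁₀(8.30/95.8) = 56.80 · log₁₀(0.08664)
= 56.80 · (-1.0623) = -60.34 mV

-60.3 mV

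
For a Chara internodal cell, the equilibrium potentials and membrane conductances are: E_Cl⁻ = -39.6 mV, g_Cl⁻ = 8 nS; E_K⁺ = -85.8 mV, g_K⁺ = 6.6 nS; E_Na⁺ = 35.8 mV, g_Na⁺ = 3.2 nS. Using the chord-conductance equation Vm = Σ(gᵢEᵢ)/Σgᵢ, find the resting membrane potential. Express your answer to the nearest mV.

Σ gᵢEᵢ = 8·(-39.6) + 6.6·(-85.8) + 3.2·(35.8) = -768.52
Σ gᵢ = 8 + 6.6 + 3.2 = 17.8
Vm = -768.52 / 17.8 = -43.18 mV

-43 mV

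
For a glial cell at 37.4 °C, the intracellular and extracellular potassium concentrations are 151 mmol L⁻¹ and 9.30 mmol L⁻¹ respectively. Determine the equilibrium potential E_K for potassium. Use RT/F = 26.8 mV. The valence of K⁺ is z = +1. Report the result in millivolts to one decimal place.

-74.7 mV

E = (26.8/z) · ln([K⁺]_out/[K⁺]_in) with z = +1.
= (26.8/1) · ln(9.30/151) = 26.80 · ln(0.06159)
= 26.80 · (-2.7873) = -74.70 mV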